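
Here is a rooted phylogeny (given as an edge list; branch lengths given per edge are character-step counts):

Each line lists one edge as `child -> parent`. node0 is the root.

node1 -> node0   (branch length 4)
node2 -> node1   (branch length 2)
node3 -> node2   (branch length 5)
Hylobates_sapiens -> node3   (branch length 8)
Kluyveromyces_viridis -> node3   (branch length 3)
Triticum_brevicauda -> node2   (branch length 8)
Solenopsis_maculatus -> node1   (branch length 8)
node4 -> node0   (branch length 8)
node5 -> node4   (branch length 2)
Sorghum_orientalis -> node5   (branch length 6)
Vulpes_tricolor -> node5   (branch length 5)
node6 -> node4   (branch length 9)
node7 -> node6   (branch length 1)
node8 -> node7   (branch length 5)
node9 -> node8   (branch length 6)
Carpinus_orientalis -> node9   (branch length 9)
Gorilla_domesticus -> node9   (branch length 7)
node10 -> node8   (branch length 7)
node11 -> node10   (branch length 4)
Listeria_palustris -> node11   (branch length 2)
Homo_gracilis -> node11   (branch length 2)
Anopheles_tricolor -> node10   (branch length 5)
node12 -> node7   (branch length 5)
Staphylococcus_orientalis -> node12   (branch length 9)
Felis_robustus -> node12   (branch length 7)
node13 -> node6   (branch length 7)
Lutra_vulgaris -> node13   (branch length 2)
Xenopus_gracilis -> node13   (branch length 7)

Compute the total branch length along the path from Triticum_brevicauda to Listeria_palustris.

50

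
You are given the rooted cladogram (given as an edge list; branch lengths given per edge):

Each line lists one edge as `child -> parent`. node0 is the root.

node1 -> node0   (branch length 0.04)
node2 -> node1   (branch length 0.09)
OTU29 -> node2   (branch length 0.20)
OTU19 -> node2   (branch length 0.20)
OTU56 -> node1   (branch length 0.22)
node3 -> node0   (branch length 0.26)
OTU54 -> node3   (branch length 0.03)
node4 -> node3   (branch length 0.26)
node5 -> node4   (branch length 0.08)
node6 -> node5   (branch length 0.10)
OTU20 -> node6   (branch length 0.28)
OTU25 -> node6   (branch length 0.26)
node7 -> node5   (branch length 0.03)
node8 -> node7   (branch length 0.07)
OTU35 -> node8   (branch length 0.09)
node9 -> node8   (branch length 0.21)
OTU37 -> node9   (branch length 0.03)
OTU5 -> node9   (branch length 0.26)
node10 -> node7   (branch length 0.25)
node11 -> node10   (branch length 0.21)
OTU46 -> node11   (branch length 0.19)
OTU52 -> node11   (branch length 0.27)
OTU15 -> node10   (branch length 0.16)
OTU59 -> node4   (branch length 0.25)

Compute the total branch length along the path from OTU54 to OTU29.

The path runs OTU54 → … → MRCA → … → OTU29; the MRCA is the root of the tree.
Branch lengths along that path: 0.03 + 0.26 + 0.04 + 0.09 + 0.20 = 0.62.

0.62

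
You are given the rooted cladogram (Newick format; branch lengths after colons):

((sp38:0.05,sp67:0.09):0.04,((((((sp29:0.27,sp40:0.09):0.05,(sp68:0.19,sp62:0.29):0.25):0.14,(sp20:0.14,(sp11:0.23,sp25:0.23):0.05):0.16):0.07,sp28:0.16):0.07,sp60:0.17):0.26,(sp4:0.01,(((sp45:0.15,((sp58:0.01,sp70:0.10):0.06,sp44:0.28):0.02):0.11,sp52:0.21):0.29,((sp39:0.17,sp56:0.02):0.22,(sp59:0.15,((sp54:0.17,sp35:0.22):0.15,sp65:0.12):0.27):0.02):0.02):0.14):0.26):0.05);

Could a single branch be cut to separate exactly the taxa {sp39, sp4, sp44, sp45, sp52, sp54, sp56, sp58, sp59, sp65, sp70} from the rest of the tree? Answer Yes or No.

No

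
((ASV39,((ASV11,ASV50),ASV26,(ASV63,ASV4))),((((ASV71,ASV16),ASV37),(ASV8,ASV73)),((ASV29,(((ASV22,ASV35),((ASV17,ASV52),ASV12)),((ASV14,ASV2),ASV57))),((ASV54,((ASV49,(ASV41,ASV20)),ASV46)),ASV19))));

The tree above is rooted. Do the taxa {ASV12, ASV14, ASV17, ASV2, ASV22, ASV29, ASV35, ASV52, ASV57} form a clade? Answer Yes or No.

The most recent common ancestor of these taxa subtends (ASV29,(((ASV22,ASV35),((ASV17,ASV52),ASV12)),((ASV14,ASV2),ASV57))).
That clade has exactly 9 tips — every listed taxon and nothing else — so the group is monophyletic.

Yes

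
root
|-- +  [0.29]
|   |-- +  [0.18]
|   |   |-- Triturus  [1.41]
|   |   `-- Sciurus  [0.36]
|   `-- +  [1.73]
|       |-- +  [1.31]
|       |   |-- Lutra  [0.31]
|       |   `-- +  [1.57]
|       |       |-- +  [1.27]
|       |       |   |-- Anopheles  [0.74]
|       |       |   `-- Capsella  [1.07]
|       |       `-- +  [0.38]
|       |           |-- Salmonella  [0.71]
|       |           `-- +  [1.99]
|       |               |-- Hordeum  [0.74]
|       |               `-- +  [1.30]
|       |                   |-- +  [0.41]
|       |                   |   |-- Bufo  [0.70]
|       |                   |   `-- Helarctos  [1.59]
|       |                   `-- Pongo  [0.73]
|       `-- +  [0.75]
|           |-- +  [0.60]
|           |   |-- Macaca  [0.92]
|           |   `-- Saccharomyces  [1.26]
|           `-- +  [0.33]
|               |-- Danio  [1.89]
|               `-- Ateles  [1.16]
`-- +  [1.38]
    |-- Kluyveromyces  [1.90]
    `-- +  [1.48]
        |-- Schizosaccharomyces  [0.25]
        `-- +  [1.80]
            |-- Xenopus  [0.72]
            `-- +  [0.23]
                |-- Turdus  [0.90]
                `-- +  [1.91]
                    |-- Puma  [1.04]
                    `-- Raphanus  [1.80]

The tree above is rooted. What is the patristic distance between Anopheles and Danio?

7.86

The path runs Anopheles → … → MRCA → … → Danio; the MRCA is the node subtending ((Lutra,((Anopheles,Capsella),(Salmonella,(Hordeum,((Bufo,Helarctos),Pongo))))),((Macaca,Saccharomyces),(Danio,Ateles))).
Branch lengths along that path: 0.74 + 1.27 + 1.57 + 1.31 + 0.75 + 0.33 + 1.89 = 7.86.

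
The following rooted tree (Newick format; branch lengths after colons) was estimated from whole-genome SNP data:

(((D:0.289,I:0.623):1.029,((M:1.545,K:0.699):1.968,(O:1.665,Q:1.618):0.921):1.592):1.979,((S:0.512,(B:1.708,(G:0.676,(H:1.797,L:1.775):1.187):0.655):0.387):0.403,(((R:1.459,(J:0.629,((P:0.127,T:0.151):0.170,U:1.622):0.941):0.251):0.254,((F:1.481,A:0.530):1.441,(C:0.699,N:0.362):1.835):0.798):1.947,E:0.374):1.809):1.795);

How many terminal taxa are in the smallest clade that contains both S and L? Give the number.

The MRCA of S and L is the node subtending (S,(B,(G,(H,L)))).
That clade contains 5 terminal taxa: B, G, H, L, S.

5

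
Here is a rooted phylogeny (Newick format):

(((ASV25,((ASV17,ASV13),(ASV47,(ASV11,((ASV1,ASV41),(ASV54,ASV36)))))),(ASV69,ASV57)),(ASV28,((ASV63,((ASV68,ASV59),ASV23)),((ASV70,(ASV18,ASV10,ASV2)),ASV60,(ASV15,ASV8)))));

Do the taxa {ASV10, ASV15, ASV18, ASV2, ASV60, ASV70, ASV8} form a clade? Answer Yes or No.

Yes

The most recent common ancestor of these taxa subtends ((ASV70,(ASV18,ASV10,ASV2)),ASV60,(ASV15,ASV8)).
That clade has exactly 7 tips — every listed taxon and nothing else — so the group is monophyletic.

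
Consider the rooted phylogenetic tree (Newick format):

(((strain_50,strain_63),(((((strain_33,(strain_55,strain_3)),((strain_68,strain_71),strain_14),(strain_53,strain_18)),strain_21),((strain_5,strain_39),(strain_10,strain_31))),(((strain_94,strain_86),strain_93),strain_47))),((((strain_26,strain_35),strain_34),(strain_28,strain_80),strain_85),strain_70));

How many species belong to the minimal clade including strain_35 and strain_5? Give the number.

26

The MRCA of strain_35 and strain_5 is the root, so the clade is the entire tree.
That clade contains 26 terminal taxa: strain_10, strain_14, strain_18, strain_21, strain_26, strain_28, strain_3, strain_31, strain_33, strain_34, strain_35, strain_39, strain_47, strain_5, strain_50, strain_53, strain_55, strain_63, strain_68, strain_70, strain_71, strain_80, strain_85, strain_86, strain_93, strain_94.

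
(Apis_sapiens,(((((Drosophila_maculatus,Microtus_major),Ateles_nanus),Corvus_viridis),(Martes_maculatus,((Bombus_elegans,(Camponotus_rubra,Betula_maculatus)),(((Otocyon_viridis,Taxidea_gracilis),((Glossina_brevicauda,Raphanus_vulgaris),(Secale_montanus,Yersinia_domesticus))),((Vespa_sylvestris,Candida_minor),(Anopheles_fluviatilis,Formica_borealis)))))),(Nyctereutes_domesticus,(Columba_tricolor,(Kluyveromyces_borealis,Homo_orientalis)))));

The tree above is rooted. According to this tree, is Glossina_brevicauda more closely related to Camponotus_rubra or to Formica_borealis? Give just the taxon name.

Formica_borealis

The MRCA of Glossina_brevicauda and Formica_borealis subtends (((Otocyon_viridis,Taxidea_gracilis),((Glossina_brevicauda,Raphanus_vulgaris),(Secale_montanus,Yersinia_domesticus))),((Vespa_sylvestris,Candida_minor),(Anopheles_fluviatilis,Formica_borealis))) (10 taxa).
The MRCA of Glossina_brevicauda and Camponotus_rubra subtends ((Bombus_elegans,(Camponotus_rubra,Betula_maculatus)),(((Otocyon_viridis,Taxidea_gracilis),((Glossina_brevicauda,Raphanus_vulgaris),(Secale_montanus,Yersinia_domesticus))),((Vespa_sylvestris,Candida_minor),(Anopheles_fluviatilis,Formica_borealis)))) (13 taxa).
The first is nested inside the second, so Glossina_brevicauda shares a more recent common ancestor with Formica_borealis.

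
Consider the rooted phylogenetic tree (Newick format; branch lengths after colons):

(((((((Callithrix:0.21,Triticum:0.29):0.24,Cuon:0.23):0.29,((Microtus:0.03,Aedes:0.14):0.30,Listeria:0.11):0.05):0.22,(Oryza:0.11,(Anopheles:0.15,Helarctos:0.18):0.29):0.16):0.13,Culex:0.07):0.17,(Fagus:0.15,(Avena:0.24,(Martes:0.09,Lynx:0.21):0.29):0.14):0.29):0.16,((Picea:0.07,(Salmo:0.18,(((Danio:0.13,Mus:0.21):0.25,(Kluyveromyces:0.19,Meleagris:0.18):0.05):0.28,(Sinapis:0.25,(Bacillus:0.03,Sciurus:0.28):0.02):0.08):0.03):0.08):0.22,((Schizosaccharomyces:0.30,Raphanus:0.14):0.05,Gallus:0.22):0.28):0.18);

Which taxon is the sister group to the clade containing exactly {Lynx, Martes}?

Avena

The clade containing exactly {Lynx, Martes} attaches to the tree at the node subtending (Avena,(Martes,Lynx)).
The other lineage descending from that same node — the sister group — is the single tip Avena.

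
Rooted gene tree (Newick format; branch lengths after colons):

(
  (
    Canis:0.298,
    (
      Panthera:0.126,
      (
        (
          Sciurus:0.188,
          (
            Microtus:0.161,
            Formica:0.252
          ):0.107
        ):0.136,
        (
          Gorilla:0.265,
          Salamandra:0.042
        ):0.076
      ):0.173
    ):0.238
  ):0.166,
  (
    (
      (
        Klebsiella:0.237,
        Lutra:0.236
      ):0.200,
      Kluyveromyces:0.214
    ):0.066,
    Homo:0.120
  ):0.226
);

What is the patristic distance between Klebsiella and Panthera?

The path runs Klebsiella → … → MRCA → … → Panthera; the MRCA is the root of the tree.
Branch lengths along that path: 0.237 + 0.200 + 0.066 + 0.226 + 0.166 + 0.238 + 0.126 = 1.259.

1.259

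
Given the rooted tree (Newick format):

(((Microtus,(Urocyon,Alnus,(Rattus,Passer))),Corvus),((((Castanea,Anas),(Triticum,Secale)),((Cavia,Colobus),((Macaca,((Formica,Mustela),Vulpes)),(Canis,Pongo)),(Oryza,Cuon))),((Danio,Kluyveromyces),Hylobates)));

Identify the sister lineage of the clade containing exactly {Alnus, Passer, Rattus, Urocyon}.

Microtus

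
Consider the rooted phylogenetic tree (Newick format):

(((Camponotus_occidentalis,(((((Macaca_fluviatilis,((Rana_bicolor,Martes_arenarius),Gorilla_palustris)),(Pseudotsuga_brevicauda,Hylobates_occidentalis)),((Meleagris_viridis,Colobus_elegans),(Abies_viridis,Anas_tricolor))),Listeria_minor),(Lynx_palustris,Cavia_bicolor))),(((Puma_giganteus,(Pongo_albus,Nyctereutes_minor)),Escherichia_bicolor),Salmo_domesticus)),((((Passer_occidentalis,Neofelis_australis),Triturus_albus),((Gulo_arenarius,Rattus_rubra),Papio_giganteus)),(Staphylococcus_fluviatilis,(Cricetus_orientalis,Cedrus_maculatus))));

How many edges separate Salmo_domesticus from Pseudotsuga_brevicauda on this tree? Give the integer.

9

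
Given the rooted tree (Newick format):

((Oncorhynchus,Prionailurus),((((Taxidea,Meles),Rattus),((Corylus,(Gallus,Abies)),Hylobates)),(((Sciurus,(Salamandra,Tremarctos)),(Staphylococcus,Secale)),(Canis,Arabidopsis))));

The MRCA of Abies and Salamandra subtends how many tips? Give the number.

The MRCA of Abies and Salamandra is the node subtending ((((Taxidea,Meles),Rattus),((Corylus,(Gallus,Abies)),Hylobates)),(((Sciurus,(Salamandra,Tremarctos)),(Staphylococcus,Secale)),(Canis,Arabidopsis))).
That clade contains 14 terminal taxa: Abies, Arabidopsis, Canis, Corylus, Gallus, Hylobates, Meles, Rattus, Salamandra, Sciurus, Secale, Staphylococcus, Taxidea, Tremarctos.

14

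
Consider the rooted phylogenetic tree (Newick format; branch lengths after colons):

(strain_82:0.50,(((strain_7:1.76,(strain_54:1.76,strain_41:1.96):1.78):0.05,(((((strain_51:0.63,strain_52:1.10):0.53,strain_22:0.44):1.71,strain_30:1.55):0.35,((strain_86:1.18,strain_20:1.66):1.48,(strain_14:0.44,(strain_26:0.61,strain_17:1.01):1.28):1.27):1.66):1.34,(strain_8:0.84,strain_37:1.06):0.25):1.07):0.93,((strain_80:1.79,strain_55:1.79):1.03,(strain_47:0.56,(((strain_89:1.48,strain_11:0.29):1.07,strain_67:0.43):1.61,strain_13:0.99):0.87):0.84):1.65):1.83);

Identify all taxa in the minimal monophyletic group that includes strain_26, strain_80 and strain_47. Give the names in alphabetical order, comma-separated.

strain_11, strain_13, strain_14, strain_17, strain_20, strain_22, strain_26, strain_30, strain_37, strain_41, strain_47, strain_51, strain_52, strain_54, strain_55, strain_67, strain_7, strain_8, strain_80, strain_86, strain_89

Tracing strain_26: it sits inside (strain_26,strain_17).
Tracing strain_80: it sits inside (strain_80,strain_55).
Tracing strain_47: it sits inside (strain_47,(((strain_89,strain_11),strain_67),strain_13)).
The smallest clade enclosing all 3 is (((strain_7,(strain_54,strain_41)),(((((strain_51,strain_52),strain_22),strain_30),((strain_86,strain_20),(strain_14,(strain_26,strain_17)))),(strain_8,strain_37))),((strain_80,strain_55),(strain_47,(((strain_89,strain_11),strain_67),strain_13)))); the answer is its 21 terminal taxa in alphabetical order.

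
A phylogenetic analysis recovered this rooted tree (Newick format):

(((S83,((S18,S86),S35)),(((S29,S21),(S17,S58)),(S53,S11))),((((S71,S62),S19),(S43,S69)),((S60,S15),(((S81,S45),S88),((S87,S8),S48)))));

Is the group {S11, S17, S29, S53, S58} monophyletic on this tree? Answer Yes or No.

No

The MRCA of the listed taxa subtends (((S29,S21),(S17,S58)),(S53,S11)).
That clade also contains S21, which is not in the proposed group, so the group is not monophyletic.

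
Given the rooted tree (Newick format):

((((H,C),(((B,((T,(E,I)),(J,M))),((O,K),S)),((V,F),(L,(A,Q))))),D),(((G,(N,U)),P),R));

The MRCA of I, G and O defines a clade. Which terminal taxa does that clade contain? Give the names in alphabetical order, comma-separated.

A, B, C, D, E, F, G, H, I, J, K, L, M, N, O, P, Q, R, S, T, U, V

Tracing I: it sits inside (E,I).
Tracing G: it sits inside (G,(N,U)).
Tracing O: it sits inside (O,K).
The smallest clade enclosing all 3 is the whole tree (their MRCA is the root), so the answer is all 22 tips in alphabetical order.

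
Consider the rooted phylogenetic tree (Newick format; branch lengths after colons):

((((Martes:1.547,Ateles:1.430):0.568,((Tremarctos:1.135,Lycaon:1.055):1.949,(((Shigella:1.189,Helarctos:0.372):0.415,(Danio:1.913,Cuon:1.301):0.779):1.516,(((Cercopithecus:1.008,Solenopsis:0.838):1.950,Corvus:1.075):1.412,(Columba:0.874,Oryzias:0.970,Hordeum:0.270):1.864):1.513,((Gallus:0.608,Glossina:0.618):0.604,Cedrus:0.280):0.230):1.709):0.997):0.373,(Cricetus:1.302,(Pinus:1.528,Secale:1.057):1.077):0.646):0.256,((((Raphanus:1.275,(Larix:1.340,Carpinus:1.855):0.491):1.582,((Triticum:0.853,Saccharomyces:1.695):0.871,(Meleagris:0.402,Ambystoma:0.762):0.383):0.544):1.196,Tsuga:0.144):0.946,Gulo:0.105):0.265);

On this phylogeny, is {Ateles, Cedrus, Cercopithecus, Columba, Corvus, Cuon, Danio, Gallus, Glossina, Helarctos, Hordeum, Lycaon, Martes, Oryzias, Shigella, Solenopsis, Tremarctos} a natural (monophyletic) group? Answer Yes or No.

The most recent common ancestor of these taxa subtends ((Martes,Ateles),((Tremarctos,Lycaon),(((Shigella,Helarctos),(Danio,Cuon)),(((Cercopithecus,Solenopsis),Corvus),(Columba,Oryzias,Hordeum)),((Gallus,Glossina),Cedrus)))).
That clade has exactly 17 tips — every listed taxon and nothing else — so the group is monophyletic.

Yes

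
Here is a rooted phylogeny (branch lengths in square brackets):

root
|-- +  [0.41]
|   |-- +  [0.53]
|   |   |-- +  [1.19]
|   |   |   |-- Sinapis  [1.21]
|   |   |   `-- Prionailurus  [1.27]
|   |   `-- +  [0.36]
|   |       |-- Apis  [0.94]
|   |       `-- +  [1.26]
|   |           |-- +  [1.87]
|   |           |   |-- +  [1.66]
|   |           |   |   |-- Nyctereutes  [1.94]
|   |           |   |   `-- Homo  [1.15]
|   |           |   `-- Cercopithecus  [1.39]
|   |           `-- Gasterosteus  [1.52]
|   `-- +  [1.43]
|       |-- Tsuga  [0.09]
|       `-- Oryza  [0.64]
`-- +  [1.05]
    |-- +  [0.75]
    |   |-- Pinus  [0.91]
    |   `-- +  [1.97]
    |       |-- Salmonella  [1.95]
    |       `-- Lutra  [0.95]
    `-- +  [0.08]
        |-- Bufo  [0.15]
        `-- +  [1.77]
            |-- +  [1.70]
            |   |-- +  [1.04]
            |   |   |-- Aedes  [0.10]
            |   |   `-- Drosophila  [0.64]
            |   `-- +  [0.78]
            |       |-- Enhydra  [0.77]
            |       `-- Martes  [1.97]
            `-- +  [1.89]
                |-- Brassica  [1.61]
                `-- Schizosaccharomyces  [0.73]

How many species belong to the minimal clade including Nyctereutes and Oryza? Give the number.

9

The MRCA of Nyctereutes and Oryza is the node subtending (((Sinapis,Prionailurus),(Apis,(((Nyctereutes,Homo),Cercopithecus),Gasterosteus))),(Tsuga,Oryza)).
That clade contains 9 terminal taxa: Apis, Cercopithecus, Gasterosteus, Homo, Nyctereutes, Oryza, Prionailurus, Sinapis, Tsuga.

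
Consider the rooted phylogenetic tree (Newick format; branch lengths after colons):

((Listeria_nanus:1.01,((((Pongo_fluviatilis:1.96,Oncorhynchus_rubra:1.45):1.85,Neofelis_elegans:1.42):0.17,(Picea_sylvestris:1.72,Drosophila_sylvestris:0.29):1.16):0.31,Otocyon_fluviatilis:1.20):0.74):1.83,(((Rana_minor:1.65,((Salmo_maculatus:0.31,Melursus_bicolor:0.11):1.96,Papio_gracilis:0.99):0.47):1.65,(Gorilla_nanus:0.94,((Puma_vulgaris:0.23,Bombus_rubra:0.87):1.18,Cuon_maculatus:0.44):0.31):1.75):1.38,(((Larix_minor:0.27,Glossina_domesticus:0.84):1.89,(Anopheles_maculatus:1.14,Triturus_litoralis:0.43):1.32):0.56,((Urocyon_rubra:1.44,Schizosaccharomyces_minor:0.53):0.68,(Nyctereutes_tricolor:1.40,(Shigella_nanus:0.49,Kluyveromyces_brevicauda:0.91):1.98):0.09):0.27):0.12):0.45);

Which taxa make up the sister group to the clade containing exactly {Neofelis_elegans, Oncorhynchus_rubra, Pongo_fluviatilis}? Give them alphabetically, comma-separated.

The clade containing exactly {Neofelis_elegans, Oncorhynchus_rubra, Pongo_fluviatilis} attaches to the tree at the node subtending (((Pongo_fluviatilis,Oncorhynchus_rubra),Neofelis_elegans),(Picea_sylvestris,Drosophila_sylvestris)).
The other lineage descending from that same node — the sister group — is (Picea_sylvestris,Drosophila_sylvestris); its 2 tips in alphabetical order are the answer.

Drosophila_sylvestris, Picea_sylvestris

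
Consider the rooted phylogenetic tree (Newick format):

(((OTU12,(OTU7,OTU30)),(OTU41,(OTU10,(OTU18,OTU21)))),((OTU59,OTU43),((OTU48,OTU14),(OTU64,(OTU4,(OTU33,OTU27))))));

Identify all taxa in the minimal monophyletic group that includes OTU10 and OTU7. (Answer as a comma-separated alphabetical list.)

Tracing OTU10: it sits inside (OTU10,(OTU18,OTU21)).
Tracing OTU7: it sits inside (OTU7,OTU30).
The smallest clade enclosing both is ((OTU12,(OTU7,OTU30)),(OTU41,(OTU10,(OTU18,OTU21)))); the answer is its 7 terminal taxa in alphabetical order.

OTU10, OTU12, OTU18, OTU21, OTU30, OTU41, OTU7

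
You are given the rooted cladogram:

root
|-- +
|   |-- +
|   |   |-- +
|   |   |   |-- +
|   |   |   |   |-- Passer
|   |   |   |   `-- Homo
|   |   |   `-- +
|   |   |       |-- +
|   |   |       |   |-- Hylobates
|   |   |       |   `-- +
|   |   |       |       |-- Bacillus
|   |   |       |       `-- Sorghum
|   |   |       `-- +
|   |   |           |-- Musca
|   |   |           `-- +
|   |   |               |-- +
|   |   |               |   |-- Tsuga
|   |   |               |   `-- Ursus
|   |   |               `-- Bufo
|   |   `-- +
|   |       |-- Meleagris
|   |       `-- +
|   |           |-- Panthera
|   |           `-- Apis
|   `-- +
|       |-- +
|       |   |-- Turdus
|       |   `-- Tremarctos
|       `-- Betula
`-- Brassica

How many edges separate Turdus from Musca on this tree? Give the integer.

The MRCA of Turdus and Musca is the node subtending ((((Passer,Homo),((Hylobates,(Bacillus,Sorghum)),(Musca,((Tsuga,Ursus),Bufo)))),(Meleagris,(Panthera,Apis))),((Turdus,Tremarctos),Betula)).
From Turdus up to that node: 3 branches. From Musca up to the same node: 5 branches. Total: 3 + 5 = 8.

8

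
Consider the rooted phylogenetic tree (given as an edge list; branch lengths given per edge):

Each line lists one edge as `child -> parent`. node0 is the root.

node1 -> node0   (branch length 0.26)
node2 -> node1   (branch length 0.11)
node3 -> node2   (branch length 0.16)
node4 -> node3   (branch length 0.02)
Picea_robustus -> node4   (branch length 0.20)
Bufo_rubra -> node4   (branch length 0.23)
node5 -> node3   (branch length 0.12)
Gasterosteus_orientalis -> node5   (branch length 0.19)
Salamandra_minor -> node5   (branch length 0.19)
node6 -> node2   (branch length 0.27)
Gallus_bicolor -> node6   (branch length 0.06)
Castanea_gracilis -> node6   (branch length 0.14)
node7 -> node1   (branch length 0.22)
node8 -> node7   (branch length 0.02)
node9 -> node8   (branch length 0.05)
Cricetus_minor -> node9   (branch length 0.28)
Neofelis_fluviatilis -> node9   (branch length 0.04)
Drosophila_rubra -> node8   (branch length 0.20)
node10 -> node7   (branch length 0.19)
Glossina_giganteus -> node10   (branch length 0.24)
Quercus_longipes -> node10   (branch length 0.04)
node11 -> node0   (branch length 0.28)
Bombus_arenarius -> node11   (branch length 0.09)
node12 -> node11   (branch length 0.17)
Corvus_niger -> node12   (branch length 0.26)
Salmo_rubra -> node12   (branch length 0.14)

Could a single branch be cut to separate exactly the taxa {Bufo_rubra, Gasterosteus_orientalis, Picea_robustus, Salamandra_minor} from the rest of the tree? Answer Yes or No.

The most recent common ancestor of these taxa subtends ((Picea_robustus,Bufo_rubra),(Gasterosteus_orientalis,Salamandra_minor)).
That clade has exactly 4 tips — every listed taxon and nothing else — so the group is monophyletic.

Yes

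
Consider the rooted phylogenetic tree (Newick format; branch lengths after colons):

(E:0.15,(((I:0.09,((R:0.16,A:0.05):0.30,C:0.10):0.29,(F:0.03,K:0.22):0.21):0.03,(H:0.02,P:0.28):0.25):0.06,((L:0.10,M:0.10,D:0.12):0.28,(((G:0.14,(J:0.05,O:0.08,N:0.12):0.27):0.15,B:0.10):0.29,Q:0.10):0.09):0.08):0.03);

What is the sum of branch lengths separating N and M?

1.30

The path runs N → … → MRCA → … → M; the MRCA is the node subtending ((L,M,D),(((G,(J,O,N)),B),Q)).
Branch lengths along that path: 0.12 + 0.27 + 0.15 + 0.29 + 0.09 + 0.28 + 0.10 = 1.30.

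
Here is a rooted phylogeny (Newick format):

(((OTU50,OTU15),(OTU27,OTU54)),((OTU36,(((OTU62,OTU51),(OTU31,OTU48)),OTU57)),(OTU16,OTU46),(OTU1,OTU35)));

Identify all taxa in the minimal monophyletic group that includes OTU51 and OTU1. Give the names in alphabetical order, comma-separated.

Tracing OTU51: it sits inside (OTU62,OTU51).
Tracing OTU1: it sits inside (OTU1,OTU35).
The smallest clade enclosing both is ((OTU36,(((OTU62,OTU51),(OTU31,OTU48)),OTU57)),(OTU16,OTU46),(OTU1,OTU35)); the answer is its 10 terminal taxa in alphabetical order.

OTU1, OTU16, OTU31, OTU35, OTU36, OTU46, OTU48, OTU51, OTU57, OTU62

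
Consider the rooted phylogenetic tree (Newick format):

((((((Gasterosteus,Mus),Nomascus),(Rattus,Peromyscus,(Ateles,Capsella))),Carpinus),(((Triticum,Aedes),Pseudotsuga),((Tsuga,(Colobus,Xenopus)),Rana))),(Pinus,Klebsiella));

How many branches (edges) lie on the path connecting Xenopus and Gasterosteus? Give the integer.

The MRCA of Xenopus and Gasterosteus is the node subtending (((((Gasterosteus,Mus),Nomascus),(Rattus,Peromyscus,(Ateles,Capsella))),Carpinus),(((Triticum,Aedes),Pseudotsuga),((Tsuga,(Colobus,Xenopus)),Rana))).
From Xenopus up to that node: 5 branches. From Gasterosteus up to the same node: 5 branches. Total: 5 + 5 = 10.

10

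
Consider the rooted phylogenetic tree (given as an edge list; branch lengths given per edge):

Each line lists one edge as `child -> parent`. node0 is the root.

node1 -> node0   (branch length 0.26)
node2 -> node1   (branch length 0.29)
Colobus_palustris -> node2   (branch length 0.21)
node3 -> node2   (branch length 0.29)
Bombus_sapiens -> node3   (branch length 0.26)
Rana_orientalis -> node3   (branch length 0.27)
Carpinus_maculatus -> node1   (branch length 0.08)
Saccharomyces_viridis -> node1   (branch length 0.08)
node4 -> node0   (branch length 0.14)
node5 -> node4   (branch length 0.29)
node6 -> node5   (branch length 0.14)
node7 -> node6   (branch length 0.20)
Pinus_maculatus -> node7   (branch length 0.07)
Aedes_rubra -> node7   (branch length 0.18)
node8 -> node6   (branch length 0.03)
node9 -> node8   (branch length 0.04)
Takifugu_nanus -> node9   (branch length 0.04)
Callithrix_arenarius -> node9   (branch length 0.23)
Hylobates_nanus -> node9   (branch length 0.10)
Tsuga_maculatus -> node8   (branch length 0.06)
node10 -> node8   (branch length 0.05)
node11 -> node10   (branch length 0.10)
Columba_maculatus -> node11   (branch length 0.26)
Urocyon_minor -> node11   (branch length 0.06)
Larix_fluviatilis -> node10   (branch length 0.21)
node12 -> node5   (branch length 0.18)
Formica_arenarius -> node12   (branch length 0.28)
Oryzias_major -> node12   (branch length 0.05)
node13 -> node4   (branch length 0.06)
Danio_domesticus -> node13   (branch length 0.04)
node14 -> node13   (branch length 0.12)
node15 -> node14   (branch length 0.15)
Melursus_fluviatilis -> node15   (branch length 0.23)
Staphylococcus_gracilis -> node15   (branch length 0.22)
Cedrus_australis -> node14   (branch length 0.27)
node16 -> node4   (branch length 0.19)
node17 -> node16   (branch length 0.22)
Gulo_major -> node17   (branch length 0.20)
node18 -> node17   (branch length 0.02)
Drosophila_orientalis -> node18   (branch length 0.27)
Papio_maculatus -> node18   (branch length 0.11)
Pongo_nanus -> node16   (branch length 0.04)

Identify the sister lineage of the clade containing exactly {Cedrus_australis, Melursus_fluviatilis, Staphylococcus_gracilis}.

The clade containing exactly {Cedrus_australis, Melursus_fluviatilis, Staphylococcus_gracilis} attaches to the tree at the node subtending (Danio_domesticus,((Melursus_fluviatilis,Staphylococcus_gracilis),Cedrus_australis)).
The other lineage descending from that same node — the sister group — is the single tip Danio_domesticus.

Danio_domesticus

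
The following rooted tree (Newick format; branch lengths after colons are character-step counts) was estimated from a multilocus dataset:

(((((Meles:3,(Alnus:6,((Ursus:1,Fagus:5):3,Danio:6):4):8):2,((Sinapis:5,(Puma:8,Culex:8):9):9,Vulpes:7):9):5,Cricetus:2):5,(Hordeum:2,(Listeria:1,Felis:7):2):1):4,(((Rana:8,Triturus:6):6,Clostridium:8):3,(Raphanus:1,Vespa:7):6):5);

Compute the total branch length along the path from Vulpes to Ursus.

34

The path runs Vulpes → … → MRCA → … → Ursus; the MRCA is the node subtending ((Meles,(Alnus,((Ursus,Fagus),Danio))),((Sinapis,(Puma,Culex)),Vulpes)).
Branch lengths along that path: 7 + 9 + 2 + 8 + 4 + 3 + 1 = 34.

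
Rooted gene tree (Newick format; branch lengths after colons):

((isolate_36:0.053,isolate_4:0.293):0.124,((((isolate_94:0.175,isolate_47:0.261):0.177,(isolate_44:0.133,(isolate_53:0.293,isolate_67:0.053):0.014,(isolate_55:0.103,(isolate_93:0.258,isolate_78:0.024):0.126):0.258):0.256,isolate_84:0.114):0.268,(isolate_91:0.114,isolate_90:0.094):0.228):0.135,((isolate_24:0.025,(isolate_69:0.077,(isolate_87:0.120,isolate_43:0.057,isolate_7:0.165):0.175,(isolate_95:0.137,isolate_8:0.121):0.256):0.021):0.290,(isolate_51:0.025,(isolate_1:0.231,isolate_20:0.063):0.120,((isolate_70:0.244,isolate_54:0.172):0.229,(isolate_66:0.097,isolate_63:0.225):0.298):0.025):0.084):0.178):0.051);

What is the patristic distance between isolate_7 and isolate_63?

1.283

The path runs isolate_7 → … → MRCA → … → isolate_63; the MRCA is the node subtending ((isolate_24,(isolate_69,(isolate_87,isolate_43,isolate_7),(isolate_95,isolate_8))),(isolate_51,(isolate_1,isolate_20),((isolate_70,isolate_54),(isolate_66,isolate_63)))).
Branch lengths along that path: 0.165 + 0.175 + 0.021 + 0.290 + 0.084 + 0.025 + 0.298 + 0.225 = 1.283.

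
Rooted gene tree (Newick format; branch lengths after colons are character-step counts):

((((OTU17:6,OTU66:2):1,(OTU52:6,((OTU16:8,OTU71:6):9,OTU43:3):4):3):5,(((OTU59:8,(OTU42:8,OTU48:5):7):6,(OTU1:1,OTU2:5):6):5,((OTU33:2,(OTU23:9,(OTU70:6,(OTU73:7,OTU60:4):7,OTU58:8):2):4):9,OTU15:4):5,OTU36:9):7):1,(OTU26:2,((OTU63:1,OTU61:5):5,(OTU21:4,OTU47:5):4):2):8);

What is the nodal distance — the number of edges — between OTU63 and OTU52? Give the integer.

8

The MRCA of OTU63 and OTU52 is the root of the tree.
From OTU63 up to that node: 4 branches. From OTU52 up to the same node: 4 branches. Total: 4 + 4 = 8.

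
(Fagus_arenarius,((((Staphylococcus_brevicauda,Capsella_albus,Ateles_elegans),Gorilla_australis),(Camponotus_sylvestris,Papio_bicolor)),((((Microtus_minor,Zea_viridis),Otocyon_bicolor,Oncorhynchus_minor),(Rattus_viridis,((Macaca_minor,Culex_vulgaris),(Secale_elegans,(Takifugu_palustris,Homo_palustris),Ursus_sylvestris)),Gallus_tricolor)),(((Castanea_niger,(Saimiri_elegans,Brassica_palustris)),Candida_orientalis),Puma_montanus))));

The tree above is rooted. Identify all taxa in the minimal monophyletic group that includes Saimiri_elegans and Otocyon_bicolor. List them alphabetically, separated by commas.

Tracing Saimiri_elegans: it sits inside (Saimiri_elegans,Brassica_palustris).
Tracing Otocyon_bicolor: it sits inside ((Microtus_minor,Zea_viridis),Otocyon_bicolor,Oncorhynchus_minor).
The smallest clade enclosing both is ((((Microtus_minor,Zea_viridis),Otocyon_bicolor,Oncorhynchus_minor),(Rattus_viridis,((Macaca_minor,Culex_vulgaris),(Secale_elegans,(Takifugu_palustris,Homo_palustris),Ursus_sylvestris)),Gallus_tricolor)),(((Castanea_niger,(Saimiri_elegans,Brassica_palustris)),Candida_orientalis),Puma_montanus)); the answer is its 17 terminal taxa in alphabetical order.

Brassica_palustris, Candida_orientalis, Castanea_niger, Culex_vulgaris, Gallus_tricolor, Homo_palustris, Macaca_minor, Microtus_minor, Oncorhynchus_minor, Otocyon_bicolor, Puma_montanus, Rattus_viridis, Saimiri_elegans, Secale_elegans, Takifugu_palustris, Ursus_sylvestris, Zea_viridis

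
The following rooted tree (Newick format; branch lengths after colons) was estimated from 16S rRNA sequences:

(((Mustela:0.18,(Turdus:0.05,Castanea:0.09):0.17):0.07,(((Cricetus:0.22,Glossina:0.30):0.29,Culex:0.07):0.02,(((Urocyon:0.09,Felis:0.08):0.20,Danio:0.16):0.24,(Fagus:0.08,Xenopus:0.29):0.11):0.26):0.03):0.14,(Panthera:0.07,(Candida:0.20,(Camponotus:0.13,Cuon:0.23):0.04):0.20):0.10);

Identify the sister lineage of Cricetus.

Glossina

Cricetus attaches to the tree at the node subtending (Cricetus,Glossina).
The other lineage descending from that same node — the sister group — is the single tip Glossina.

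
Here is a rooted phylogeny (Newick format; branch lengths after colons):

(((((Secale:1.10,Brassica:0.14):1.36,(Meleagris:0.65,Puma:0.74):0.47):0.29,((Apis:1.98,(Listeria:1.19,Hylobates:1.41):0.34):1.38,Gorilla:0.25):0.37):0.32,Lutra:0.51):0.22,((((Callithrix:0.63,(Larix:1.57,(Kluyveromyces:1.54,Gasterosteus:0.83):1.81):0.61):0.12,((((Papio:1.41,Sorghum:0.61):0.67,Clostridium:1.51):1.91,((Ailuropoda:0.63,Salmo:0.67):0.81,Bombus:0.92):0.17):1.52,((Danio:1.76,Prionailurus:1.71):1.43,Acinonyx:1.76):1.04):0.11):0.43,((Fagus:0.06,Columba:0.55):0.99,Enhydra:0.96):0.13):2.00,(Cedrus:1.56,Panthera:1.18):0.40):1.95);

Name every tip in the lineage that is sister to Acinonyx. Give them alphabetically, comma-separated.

Danio, Prionailurus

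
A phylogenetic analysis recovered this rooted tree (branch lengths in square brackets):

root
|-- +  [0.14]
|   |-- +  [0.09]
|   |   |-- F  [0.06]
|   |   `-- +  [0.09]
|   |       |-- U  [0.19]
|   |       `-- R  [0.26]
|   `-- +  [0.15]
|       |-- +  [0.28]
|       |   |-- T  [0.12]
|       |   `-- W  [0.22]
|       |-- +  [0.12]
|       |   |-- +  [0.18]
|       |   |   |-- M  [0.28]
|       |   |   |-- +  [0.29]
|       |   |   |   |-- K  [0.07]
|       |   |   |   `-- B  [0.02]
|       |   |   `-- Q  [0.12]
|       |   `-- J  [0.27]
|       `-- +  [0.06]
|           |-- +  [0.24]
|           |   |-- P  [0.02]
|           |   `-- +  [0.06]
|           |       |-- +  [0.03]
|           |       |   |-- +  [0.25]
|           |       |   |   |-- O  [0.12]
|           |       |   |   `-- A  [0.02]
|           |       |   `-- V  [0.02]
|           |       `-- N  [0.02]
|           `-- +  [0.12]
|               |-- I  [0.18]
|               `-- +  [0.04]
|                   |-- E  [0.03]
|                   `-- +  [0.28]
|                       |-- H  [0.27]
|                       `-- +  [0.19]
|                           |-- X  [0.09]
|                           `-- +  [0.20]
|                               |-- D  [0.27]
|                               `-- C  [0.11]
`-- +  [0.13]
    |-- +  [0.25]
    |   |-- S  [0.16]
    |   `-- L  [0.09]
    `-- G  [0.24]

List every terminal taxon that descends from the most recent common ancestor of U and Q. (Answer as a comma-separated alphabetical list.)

A, B, C, D, E, F, H, I, J, K, M, N, O, P, Q, R, T, U, V, W, X

Tracing U: it sits inside (U,R).
Tracing Q: it sits inside (M,(K,B),Q).
The smallest clade enclosing both is ((F,(U,R)),((T,W),((M,(K,B),Q),J),((P,(((O,A),V),N)),(I,(E,(H,(X,(D,C)))))))); the answer is its 21 terminal taxa in alphabetical order.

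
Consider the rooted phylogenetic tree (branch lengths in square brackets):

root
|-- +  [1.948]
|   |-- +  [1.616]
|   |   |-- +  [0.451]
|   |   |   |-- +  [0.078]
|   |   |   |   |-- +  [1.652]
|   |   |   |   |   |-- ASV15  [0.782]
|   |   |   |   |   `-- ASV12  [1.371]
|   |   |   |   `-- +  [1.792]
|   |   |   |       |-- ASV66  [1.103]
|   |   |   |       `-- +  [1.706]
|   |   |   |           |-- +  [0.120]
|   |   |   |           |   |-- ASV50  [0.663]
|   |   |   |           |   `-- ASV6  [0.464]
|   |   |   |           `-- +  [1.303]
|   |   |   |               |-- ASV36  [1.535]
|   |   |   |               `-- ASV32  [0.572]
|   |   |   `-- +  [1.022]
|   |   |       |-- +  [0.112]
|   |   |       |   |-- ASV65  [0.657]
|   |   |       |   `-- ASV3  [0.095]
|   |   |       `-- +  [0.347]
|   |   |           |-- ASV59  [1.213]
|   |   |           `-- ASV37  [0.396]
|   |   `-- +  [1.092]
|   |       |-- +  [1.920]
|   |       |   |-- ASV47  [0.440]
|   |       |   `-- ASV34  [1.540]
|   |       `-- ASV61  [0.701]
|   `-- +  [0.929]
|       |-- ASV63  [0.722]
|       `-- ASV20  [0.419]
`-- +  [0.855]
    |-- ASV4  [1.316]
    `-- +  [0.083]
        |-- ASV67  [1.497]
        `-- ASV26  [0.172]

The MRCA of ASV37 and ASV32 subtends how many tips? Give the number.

11

The MRCA of ASV37 and ASV32 is the node subtending (((ASV15,ASV12),(ASV66,((ASV50,ASV6),(ASV36,ASV32)))),((ASV65,ASV3),(ASV59,ASV37))).
That clade contains 11 terminal taxa: ASV12, ASV15, ASV3, ASV32, ASV36, ASV37, ASV50, ASV59, ASV6, ASV65, ASV66.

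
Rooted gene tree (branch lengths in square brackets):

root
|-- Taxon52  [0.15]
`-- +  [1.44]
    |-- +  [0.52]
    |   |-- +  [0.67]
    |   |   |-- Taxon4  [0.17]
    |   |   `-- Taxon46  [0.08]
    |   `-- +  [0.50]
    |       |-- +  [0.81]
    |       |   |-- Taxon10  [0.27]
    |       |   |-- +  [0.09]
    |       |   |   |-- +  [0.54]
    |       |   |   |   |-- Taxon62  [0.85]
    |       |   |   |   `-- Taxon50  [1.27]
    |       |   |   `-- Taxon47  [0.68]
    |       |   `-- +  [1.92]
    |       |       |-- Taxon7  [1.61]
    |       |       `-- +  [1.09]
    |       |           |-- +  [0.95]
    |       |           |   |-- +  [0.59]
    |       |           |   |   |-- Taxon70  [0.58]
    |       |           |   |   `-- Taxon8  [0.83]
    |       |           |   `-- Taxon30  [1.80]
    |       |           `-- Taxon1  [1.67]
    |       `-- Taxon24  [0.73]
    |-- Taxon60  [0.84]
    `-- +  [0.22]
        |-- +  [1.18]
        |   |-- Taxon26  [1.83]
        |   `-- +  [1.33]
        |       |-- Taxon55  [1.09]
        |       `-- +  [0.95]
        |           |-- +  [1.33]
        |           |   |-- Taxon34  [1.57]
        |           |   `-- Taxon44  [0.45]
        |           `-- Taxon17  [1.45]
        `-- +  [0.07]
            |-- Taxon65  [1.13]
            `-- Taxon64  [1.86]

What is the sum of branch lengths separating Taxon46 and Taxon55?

The path runs Taxon46 → … → MRCA → … → Taxon55; the MRCA is the node subtending (((Taxon4,Taxon46),((Taxon10,((Taxon62,Taxon50),Taxon47),(Taxon7,(((Taxon70,Taxon8),Taxon30),Taxon1))),Taxon24)),Taxon60,((Taxon26,(Taxon55,((Taxon34,Taxon44),Taxon17))),(Taxon65,Taxon64))).
Branch lengths along that path: 0.08 + 0.67 + 0.52 + 0.22 + 1.18 + 1.33 + 1.09 = 5.09.

5.09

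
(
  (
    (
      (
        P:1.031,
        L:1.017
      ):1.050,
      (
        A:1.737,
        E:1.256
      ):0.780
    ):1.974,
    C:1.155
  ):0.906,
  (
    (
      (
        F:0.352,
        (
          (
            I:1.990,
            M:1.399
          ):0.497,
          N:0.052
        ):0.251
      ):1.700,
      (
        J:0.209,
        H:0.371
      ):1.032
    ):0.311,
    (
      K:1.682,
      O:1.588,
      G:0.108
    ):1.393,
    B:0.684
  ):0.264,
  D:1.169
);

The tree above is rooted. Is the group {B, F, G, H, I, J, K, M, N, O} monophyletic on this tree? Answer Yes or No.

The most recent common ancestor of these taxa subtends (((F,((I,M),N)),(J,H)),(K,O,G),B).
That clade has exactly 10 tips — every listed taxon and nothing else — so the group is monophyletic.

Yes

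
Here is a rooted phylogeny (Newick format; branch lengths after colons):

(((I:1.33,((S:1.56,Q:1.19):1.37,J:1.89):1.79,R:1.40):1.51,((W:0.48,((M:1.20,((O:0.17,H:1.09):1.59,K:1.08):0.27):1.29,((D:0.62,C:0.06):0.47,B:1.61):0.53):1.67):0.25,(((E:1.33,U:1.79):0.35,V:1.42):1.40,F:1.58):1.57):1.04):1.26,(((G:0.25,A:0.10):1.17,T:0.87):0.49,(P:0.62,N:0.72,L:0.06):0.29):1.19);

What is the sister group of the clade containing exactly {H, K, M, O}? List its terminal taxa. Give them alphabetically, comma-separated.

The clade containing exactly {H, K, M, O} attaches to the tree at the node subtending ((M,((O,H),K)),((D,C),B)).
The other lineage descending from that same node — the sister group — is ((D,C),B); its 3 tips in alphabetical order are the answer.

B, C, D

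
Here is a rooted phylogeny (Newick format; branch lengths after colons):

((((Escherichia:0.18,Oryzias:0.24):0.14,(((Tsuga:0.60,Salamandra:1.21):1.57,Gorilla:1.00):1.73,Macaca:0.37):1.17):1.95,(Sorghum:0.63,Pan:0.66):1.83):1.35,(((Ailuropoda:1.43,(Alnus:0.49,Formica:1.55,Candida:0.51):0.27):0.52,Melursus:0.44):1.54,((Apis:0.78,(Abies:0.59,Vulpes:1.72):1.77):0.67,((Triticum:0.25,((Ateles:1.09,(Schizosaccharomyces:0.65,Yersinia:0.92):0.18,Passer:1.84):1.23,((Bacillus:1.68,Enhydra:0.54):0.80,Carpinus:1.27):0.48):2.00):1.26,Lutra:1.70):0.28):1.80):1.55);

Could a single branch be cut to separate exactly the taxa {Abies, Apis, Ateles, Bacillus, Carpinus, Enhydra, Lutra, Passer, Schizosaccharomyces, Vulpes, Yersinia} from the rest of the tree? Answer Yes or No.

No

The MRCA of the listed taxa subtends ((Apis,(Abies,Vulpes)),((Triticum,((Ateles,(Schizosaccharomyces,Yersinia),Passer),((Bacillus,Enhydra),Carpinus))),Lutra)).
That clade also contains Triticum, which is not in the proposed group, so the group is not monophyletic.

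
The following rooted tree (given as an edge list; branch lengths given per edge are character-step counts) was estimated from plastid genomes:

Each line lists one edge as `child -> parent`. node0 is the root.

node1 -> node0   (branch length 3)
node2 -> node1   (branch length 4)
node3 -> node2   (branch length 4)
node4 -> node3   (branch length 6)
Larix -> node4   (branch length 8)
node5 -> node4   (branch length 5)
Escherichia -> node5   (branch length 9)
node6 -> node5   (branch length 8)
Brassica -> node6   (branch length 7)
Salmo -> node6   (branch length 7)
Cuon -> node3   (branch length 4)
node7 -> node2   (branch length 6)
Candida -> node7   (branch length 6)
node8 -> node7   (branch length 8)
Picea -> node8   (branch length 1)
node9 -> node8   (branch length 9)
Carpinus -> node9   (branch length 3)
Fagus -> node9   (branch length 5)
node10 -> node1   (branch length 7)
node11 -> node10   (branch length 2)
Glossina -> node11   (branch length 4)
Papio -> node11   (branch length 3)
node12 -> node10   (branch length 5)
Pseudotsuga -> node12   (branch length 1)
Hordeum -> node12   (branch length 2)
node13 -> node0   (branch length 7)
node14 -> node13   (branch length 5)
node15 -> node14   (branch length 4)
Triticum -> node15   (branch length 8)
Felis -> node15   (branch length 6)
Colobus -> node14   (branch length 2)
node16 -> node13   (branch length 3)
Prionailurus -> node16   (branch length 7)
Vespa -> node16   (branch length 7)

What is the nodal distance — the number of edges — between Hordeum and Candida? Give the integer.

6

The MRCA of Hordeum and Candida is the node subtending ((((Larix,(Escherichia,(Brassica,Salmo))),Cuon),(Candida,(Picea,(Carpinus,Fagus)))),((Glossina,Papio),(Pseudotsuga,Hordeum))).
From Hordeum up to that node: 3 branches. From Candida up to the same node: 3 branches. Total: 3 + 3 = 6.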